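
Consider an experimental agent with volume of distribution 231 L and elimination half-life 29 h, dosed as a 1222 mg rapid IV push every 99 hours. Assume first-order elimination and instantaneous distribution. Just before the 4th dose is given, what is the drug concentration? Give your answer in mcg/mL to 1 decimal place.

f = (1/2)^(τ/t½) = (1/2)^(99/29) ≈ 0.0938.
C₀ = D/Vd = 1222/231 ≈ 5.290 mcg/mL.
Before the 4th dose, 3 doses have been given. Superposition: Cmin = C₀·(f + f² + … + f^3).
≈ 5.290 × (0.0938 + 0.0088 + 0.0008) ≈ 5.290 × 0.1034 ≈ 0.547 mcg/mL.

0.5 mcg/mL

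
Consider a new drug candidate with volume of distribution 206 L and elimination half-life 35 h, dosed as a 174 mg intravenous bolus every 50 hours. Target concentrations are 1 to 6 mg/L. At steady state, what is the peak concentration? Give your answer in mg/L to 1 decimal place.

k = ln2/t½ = ln2/35 ≈ 0.019804 h⁻¹; fraction remaining f = e^(−kτ) = e^(−0.019804×50) ≈ 0.3715.
Accumulation ratio R = 1/(1 − f) ≈ 1/0.6285 ≈ 1.5911.
Each bolus raises the concentration by D/Vd = 174/206 ≈ 0.845 mg/L.
Cmax,ss = C₀/(1 − f) ≈ 0.845/0.6285 ≈ 1.344 mg/L.
Peak 1.3 mg/L vs MTC 6 mg/L: below toxic threshold.

1.3 mg/L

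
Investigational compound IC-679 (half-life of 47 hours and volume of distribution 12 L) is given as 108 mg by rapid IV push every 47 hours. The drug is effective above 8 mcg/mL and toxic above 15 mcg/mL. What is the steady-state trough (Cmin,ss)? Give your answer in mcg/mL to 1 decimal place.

τ = 47 h = 1 half-life, so f = (1/2)^1 = 0.5.
At steady state, R = 1/(1 − 0.5) = 2/1.
Single-dose peak C₀ = D/Vd = 108/12 = 9 mcg/mL.
Steady-state peak Cmax,ss = C₀·R = 9 × 2/1 ≈ 18.000 mcg/mL.
Steady-state trough Cmin,ss = Cmax,ss·f ≈ 18.000 × 0.5 ≈ 9.000 mcg/mL.
Trough 9.0 mcg/mL vs MEC 8 mcg/mL: adequate.

9.0 mcg/mL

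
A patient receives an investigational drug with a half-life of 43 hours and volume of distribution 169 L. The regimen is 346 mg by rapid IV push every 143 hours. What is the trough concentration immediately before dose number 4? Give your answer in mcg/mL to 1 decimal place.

f = (1/2)^(τ/t½) = (1/2)^(143/43) ≈ 0.0997.
C₀ = D/Vd = 346/169 ≈ 2.047 mcg/mL.
Before the 4th dose, 3 doses have been given. Superposition: Cmin = C₀·(f + f² + … + f^3).
≈ 2.047 × (0.0997 + 0.0099 + 0.0010) ≈ 2.047 × 0.1106 ≈ 0.226 mcg/mL.

0.2 mcg/mL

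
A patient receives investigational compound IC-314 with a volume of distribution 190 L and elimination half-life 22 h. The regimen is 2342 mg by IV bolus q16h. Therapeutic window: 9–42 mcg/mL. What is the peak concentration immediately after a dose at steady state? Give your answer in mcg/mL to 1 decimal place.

31.1 mcg/mL

τ/t½ = 16/22 ≈ 0.72727, so fraction remaining f = (1/2)^(16/22) ≈ 0.6040.
At steady state, accumulation factor R = 1/(1 − e^(−kτ)) ≈ 2.5253.
Each bolus raises the concentration by D/Vd = 2342/190 ≈ 12.326 mcg/mL.
Steady-state peak Cmax,ss = C₀·R ≈ 12.326 × 2.5253 ≈ 31.127 mcg/mL.
Peak 31.1 mcg/mL vs MTC 42 mcg/mL: below toxic threshold.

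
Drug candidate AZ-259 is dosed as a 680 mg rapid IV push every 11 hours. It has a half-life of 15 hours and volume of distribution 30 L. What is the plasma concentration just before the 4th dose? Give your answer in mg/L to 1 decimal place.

f = (1/2)^(τ/t½) = (1/2)^(11/15) ≈ 0.6015.
C₀ = D/Vd = 680/30 ≈ 22.667 mg/L.
Before the 4th dose, 3 doses have been given. Superposition: Cmin = C₀·(f + f² + … + f^3).
≈ 22.667 × (0.6015 + 0.3618 + 0.2176) ≈ 22.667 × 1.1809 ≈ 26.767 mg/L.

26.8 mg/L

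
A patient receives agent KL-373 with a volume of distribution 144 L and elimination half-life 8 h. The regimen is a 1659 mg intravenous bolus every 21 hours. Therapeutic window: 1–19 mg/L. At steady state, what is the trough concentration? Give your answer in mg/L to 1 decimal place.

τ/t½ = 21/8 ≈ 2.625, so fraction remaining f = (1/2)^(21/8) ≈ 0.1621.
At steady state, accumulation factor R = 1/(1 − e^(−kτ)) ≈ 1.1935.
Single-dose peak C₀ = D/Vd = 1659/144 ≈ 11.521 mg/L.
Cmax,ss = C₀/(1 − f) ≈ 11.521/0.8379 ≈ 13.750 mg/L.
One interval later, Cmin,ss = Cmax,ss·e^(−kτ) ≈ 13.750 × 0.1621 ≈ 2.229 mg/L.
Trough 2.2 mg/L vs MEC 1 mg/L: adequate.

2.2 mg/L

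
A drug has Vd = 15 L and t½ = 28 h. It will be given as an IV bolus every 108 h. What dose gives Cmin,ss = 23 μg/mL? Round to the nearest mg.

τ/t½ = 108/28 ≈ 3.8571, so f = (1/2)^(108/28) ≈ 0.069006.
Cmin,ss = (D/Vd)·f/(1−f), so D = Cmin,ss·Vd·(1−f)/f.
D = 23 × 15 × (1−f)/f ≈ 23 × 15 × 13.49149 ≈ 4654.56 mg.

4655 mg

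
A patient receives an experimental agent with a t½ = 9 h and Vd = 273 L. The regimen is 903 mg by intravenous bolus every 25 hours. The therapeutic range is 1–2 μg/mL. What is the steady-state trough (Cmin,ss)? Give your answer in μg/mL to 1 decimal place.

0.6 μg/mL

τ/t½ = 25/9 ≈ 2.7778, so fraction remaining f = (1/2)^(25/9) ≈ 0.1458.
Accumulation ratio R = 1/(1 − f) ≈ 1/0.8542 ≈ 1.1707.
Single-dose peak C₀ = D/Vd = 903/273 ≈ 3.308 μg/mL.
Steady-state peak Cmax,ss = C₀·R ≈ 3.308 × 1.1707 ≈ 3.873 μg/mL.
One interval later, Cmin,ss = Cmax,ss·e^(−kτ) ≈ 3.873 × 0.1458 ≈ 0.565 μg/mL.
Trough 0.6 μg/mL vs MEC 1 μg/mL: subtherapeutic.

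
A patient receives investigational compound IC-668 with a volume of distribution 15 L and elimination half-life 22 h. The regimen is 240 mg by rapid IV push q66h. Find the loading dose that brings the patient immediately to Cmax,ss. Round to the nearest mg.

274 mg

f = (1/2)^(66/22) ≈ 0.125000; accumulation ratio R = 1/(1−f) ≈ 1.14286.
Loading dose to hit Cmax,ss on first dose: D_load = D_maint·R ≈ 240 × 1.14286 ≈ 274.29 mg.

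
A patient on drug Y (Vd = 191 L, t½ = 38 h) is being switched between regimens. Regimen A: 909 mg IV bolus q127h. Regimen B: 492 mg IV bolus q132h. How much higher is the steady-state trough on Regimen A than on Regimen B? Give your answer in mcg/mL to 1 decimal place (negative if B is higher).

0.3 mcg/mL

Regimen A: f = (1/2)^(127/38) ≈ 0.0986; Cmin,ss = (909/191)·f/(1−f) ≈ 0.521 mcg/mL.
Regimen B: f = (1/2)^(132/38) ≈ 0.0900; Cmin,ss = (492/191)·f/(1−f) ≈ 0.255 mcg/mL.
Difference ≈ 0.521 − 0.255 ≈ 0.266 mcg/mL.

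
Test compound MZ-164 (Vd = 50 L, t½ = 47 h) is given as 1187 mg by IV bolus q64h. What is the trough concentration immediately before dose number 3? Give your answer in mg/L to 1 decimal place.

f = (1/2)^(τ/t½) = (1/2)^(64/47) ≈ 0.3891.
C₀ = D/Vd = 1187/50 ≈ 23.740 mg/L.
Before the 3rd dose, 2 doses have been given. Superposition: Cmin = C₀·(f + f²).
≈ 23.740 × (0.3891 + 0.1514) ≈ 23.740 × 0.5405 ≈ 12.831 mg/L.

12.8 mg/L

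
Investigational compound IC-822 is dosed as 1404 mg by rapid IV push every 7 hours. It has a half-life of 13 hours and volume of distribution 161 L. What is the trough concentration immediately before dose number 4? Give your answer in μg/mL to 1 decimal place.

f = (1/2)^(τ/t½) = (1/2)^(7/13) ≈ 0.6885.
C₀ = D/Vd = 1404/161 ≈ 8.720 μg/mL.
Before the 4th dose, 3 doses have been given. Superposition: Cmin = C₀·(f + f² + … + f^3).
≈ 8.720 × (0.6885 + 0.4740 + 0.3264) ≈ 8.720 × 1.4889 ≈ 12.983 μg/mL.

13.0 μg/mL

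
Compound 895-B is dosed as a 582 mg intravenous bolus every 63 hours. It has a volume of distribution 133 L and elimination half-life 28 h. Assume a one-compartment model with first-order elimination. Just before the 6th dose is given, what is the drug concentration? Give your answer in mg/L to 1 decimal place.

f = (1/2)^(τ/t½) = (1/2)^(63/28) ≈ 0.2102.
C₀ = D/Vd = 582/133 ≈ 4.376 mg/L.
Before the 6th dose, 5 doses have been given. Superposition: Cmin = C₀·(f + f² + … + f^5).
≈ 4.376 × (0.2102 + 0.0442 + 0.0093 + 0.0020 + 0.0004) ≈ 4.376 × 0.2661 ≈ 1.164 mg/L.

1.2 mg/L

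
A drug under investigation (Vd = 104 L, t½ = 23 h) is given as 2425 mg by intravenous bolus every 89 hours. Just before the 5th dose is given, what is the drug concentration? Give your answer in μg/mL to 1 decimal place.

1.7 μg/mL

f = (1/2)^(τ/t½) = (1/2)^(89/23) ≈ 0.0684.
C₀ = D/Vd = 2425/104 ≈ 23.317 μg/mL.
Before the 5th dose, 4 doses have been given. Superposition: Cmin = C₀·(f + f² + … + f^4).
≈ 23.317 × (0.0684 + 0.0047 + 0.0003 + 0.0000) ≈ 23.317 × 0.0734 ≈ 1.711 μg/mL.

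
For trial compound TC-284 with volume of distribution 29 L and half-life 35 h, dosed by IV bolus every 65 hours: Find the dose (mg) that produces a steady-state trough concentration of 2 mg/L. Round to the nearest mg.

152 mg

τ/t½ = 65/35 ≈ 1.8571, so f = (1/2)^(65/35) ≈ 0.276022.
Cmin,ss = (D/Vd)·f/(1−f), so D = Cmin,ss·Vd·(1−f)/f.
D = 2 × 29 × (1−f)/f ≈ 2 × 29 × 2.62290 ≈ 152.13 mg.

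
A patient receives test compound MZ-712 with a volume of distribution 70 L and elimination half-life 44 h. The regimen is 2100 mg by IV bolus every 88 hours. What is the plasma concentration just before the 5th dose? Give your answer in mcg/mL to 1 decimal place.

10.0 mcg/mL

f = (1/2)^(τ/t½) = (1/2)^(88/44) ≈ 0.2500.
C₀ = D/Vd = 2100/70 ≈ 30.000 mcg/mL.
Before the 5th dose, 4 doses have been given. Superposition: Cmin = C₀·(f + f² + … + f^4).
≈ 30.000 × (0.2500 + 0.0625 + 0.0156 + 0.0039) ≈ 30.000 × 0.3320 ≈ 9.960 mcg/mL.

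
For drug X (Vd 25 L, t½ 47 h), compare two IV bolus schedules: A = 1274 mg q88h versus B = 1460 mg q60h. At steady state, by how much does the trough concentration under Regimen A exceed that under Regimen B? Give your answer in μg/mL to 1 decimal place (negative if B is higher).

Regimen A: f = (1/2)^(88/47) ≈ 0.2731; Cmin,ss = (1274/25)·f/(1−f) ≈ 19.146 μg/mL.
Regimen B: f = (1/2)^(60/47) ≈ 0.4128; Cmin,ss = (1460/25)·f/(1−f) ≈ 41.055 μg/mL.
Difference ≈ 19.146 − 41.055 ≈ -21.909 μg/mL.

-21.9 μg/mL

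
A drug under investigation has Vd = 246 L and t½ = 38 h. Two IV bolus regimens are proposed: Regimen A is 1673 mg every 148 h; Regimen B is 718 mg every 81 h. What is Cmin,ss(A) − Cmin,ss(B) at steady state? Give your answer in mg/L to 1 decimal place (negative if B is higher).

Regimen A: f = (1/2)^(148/38) ≈ 0.0672; Cmin,ss = (1673/246)·f/(1−f) ≈ 0.490 mg/L.
Regimen B: f = (1/2)^(81/38) ≈ 0.2282; Cmin,ss = (718/246)·f/(1−f) ≈ 0.863 mg/L.
Difference ≈ 0.490 − 0.863 ≈ -0.373 mg/L.

-0.4 mg/L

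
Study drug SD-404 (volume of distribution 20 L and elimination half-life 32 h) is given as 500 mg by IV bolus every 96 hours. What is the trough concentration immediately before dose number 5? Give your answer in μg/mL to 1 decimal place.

f = (1/2)^(τ/t½) = (1/2)^(96/32) ≈ 0.1250.
C₀ = D/Vd = 500/20 ≈ 25.000 μg/mL.
Before the 5th dose, 4 doses have been given. Superposition: Cmin = C₀·(f + f² + … + f^4).
≈ 25.000 × (0.1250 + 0.0156 + 0.0020 + 0.0002) ≈ 25.000 × 0.1428 ≈ 3.570 μg/mL.

3.6 μg/mL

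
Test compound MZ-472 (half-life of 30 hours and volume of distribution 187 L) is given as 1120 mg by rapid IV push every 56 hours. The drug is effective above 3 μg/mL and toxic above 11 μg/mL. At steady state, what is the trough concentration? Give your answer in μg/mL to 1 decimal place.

2.3 μg/mL

τ/t½ = 56/30 ≈ 1.8667, so fraction remaining f = (1/2)^(56/30) ≈ 0.2742.
At steady state, accumulation factor R = 1/(1 − e^(−kτ)) ≈ 1.3778.
Each bolus raises the concentration by D/Vd = 1120/187 ≈ 5.989 μg/mL.
Cmax,ss = C₀/(1 − f) ≈ 5.989/0.7258 ≈ 8.252 μg/mL.
One interval later, Cmin,ss = Cmax,ss·e^(−kτ) ≈ 8.252 × 0.2742 ≈ 2.263 μg/mL.
Trough 2.3 μg/mL vs MEC 3 μg/mL: subtherapeutic.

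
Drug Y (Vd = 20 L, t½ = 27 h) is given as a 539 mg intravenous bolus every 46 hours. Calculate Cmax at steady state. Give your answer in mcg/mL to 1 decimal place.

38.9 mcg/mL

k = ln2/t½ = ln2/27 ≈ 0.025672 h⁻¹; fraction remaining f = e^(−kτ) = e^(−0.025672×46) ≈ 0.3070.
Accumulation ratio R = 1/(1 − f) ≈ 1/0.6930 ≈ 1.4430.
Each bolus raises the concentration by D/Vd = 539/20 ≈ 26.950 mcg/mL.
Steady-state peak Cmax,ss = C₀·R ≈ 26.950 × 1.4430 ≈ 38.889 mcg/mL.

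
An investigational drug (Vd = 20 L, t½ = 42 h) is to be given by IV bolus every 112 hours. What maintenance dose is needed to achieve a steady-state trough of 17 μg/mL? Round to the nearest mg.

τ/t½ = 112/42 ≈ 2.6667, so f = (1/2)^(112/42) ≈ 0.157490.
Cmin,ss = (D/Vd)·f/(1−f), so D = Cmin,ss·Vd·(1−f)/f.
D = 17 × 20 × (1−f)/f ≈ 17 × 20 × 5.34961 ≈ 1818.87 mg.

1819 mg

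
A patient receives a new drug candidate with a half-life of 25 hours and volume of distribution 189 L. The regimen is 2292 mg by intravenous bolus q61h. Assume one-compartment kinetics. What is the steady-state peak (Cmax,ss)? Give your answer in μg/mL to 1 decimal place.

Over one 61-h interval, 61/25 ≈ 2.44 half-lives elapse, leaving f ≈ 0.1843 of each dose.
Accumulation ratio R = 1/(1 − f) ≈ 1/0.8157 ≈ 1.2259.
Each bolus raises the concentration by D/Vd = 2292/189 ≈ 12.127 μg/mL.
Steady-state peak Cmax,ss = C₀·R ≈ 12.127 × 1.2259 ≈ 14.866 μg/mL.

14.9 μg/mL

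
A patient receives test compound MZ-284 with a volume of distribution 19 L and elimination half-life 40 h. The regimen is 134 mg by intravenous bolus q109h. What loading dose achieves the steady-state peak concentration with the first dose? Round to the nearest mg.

158 mg

f = (1/2)^(109/40) ≈ 0.151249; accumulation ratio R = 1/(1−f) ≈ 1.17820.
Loading dose to hit Cmax,ss on first dose: D_load = D_maint·R ≈ 134 × 1.17820 ≈ 157.88 mg.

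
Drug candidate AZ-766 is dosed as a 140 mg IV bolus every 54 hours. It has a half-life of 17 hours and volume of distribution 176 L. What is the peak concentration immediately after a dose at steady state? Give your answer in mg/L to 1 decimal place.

Over one 54-h interval, 54/17 ≈ 3.1765 half-lives elapse, leaving f ≈ 0.1106 of each dose.
At steady state, accumulation factor R = 1/(1 − e^(−kτ)) ≈ 1.1244.
Single-dose peak C₀ = D/Vd = 140/176 ≈ 0.795 mg/L.
Steady-state peak Cmax,ss = C₀·R ≈ 0.795 × 1.1244 ≈ 0.894 mg/L.

0.9 mg/L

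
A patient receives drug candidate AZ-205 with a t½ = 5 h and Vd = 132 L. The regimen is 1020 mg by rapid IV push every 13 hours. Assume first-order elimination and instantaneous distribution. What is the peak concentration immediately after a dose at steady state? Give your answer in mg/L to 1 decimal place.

k = ln2/t½ = ln2/5 ≈ 0.138629 h⁻¹; fraction remaining f = e^(−kτ) = e^(−0.138629×13) ≈ 0.1649.
At steady state, accumulation factor R = 1/(1 − e^(−kτ)) ≈ 1.1975.
Single-dose peak C₀ = D/Vd = 1020/132 ≈ 7.727 mg/L.
Steady-state peak Cmax,ss = C₀·R ≈ 7.727 × 1.1975 ≈ 9.253 mg/L.

9.3 mg/L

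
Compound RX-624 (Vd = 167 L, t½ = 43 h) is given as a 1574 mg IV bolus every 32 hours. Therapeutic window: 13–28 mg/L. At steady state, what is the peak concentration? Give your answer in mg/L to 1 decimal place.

k = ln2/t½ = ln2/43 ≈ 0.016120 h⁻¹; fraction remaining f = e^(−kτ) = e^(−0.016120×32) ≈ 0.5970.
At steady state, accumulation factor R = 1/(1 − e^(−kτ)) ≈ 2.4814.
Single-dose peak C₀ = D/Vd = 1574/167 ≈ 9.425 mg/L.
Cmax,ss = C₀/(1 − f) ≈ 9.425/0.4030 ≈ 23.387 mg/L.
Peak 23.4 mg/L vs MTC 28 mg/L: below toxic threshold.

23.4 mg/L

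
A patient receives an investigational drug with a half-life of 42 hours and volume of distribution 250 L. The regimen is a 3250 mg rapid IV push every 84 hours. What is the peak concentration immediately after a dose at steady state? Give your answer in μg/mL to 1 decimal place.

17.3 μg/mL

τ = 84 h = 2 half-lives, so f = (1/2)^2 = 0.25.
At steady state, R = 1/(1 − 0.25) = 4/3.
Single-dose peak C₀ = D/Vd = 3250/250 = 13 μg/mL.
Steady-state peak Cmax,ss = C₀·R = 13 × 4/3 ≈ 17.333 μg/mL.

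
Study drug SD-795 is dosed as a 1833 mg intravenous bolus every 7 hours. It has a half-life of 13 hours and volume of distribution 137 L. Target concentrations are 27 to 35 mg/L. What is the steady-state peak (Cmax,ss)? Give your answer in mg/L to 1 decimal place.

Over one 7-h interval, 7/13 ≈ 0.53846 half-lives elapse, leaving f ≈ 0.6885 of each dose.
Accumulation ratio R = 1/(1 − f) ≈ 1/0.3115 ≈ 3.2103.
Single-dose peak C₀ = D/Vd = 1833/137 ≈ 13.380 mg/L.
Cmax,ss = C₀/(1 − f) ≈ 13.380/0.3115 ≈ 42.953 mg/L.
Peak 43.0 mg/L vs MTC 35 mg/L: exceeds toxic threshold.

43.0 mg/L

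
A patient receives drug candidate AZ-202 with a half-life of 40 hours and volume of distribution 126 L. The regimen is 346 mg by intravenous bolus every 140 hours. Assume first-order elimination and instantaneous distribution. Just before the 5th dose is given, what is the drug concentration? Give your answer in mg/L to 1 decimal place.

f = (1/2)^(τ/t½) = (1/2)^(140/40) ≈ 0.0884.
C₀ = D/Vd = 346/126 ≈ 2.746 mg/L.
Before the 5th dose, 4 doses have been given. Superposition: Cmin = C₀·(f + f² + … + f^4).
≈ 2.746 × (0.0884 + 0.0078 + 0.0007 + 0.0001) ≈ 2.746 × 0.0970 ≈ 0.266 mg/L.

0.3 mg/L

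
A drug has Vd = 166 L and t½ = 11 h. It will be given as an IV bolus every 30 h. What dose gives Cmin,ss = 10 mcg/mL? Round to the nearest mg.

9333 mg

τ/t½ = 30/11 ≈ 2.7273, so f = (1/2)^(30/11) ≈ 0.151011.
Cmin,ss = (D/Vd)·f/(1−f), so D = Cmin,ss·Vd·(1−f)/f.
D = 10 × 166 × (1−f)/f ≈ 10 × 166 × 5.62203 ≈ 9332.57 mg.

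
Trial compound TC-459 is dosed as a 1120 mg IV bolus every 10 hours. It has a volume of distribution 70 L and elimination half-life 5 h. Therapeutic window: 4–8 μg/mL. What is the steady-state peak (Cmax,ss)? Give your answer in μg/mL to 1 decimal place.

τ = 10 h = 2 half-lives, so f = (1/2)^2 = 0.25.
At steady state, R = 1/(1 − 0.25) = 4/3.
Single-dose peak C₀ = D/Vd = 1120/70 = 16 μg/mL.
Steady-state peak Cmax,ss = C₀·R = 16 × 4/3 ≈ 21.333 μg/mL.
Peak 21.3 μg/mL vs MTC 8 μg/mL: exceeds toxic threshold.

21.3 μg/mL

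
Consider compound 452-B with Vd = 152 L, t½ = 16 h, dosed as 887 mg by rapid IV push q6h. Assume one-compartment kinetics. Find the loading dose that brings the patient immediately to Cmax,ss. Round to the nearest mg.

3875 mg

f = (1/2)^(6/16) ≈ 0.771105; accumulation ratio R = 1/(1−f) ≈ 4.36882.
Loading dose to hit Cmax,ss on first dose: D_load = D_maint·R ≈ 887 × 4.36882 ≈ 3875.14 mg.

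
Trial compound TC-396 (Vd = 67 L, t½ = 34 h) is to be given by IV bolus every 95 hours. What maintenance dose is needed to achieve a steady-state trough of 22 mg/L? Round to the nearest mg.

τ/t½ = 95/34 ≈ 2.7941, so f = (1/2)^(95/34) ≈ 0.144174.
Cmin,ss = (D/Vd)·f/(1−f), so D = Cmin,ss·Vd·(1−f)/f.
D = 22 × 67 × (1−f)/f ≈ 22 × 67 × 5.93606 ≈ 8749.75 mg.

8750 mg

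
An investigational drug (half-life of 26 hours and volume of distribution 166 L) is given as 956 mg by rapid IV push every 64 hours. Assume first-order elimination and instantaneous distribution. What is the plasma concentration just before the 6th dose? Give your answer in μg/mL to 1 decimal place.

f = (1/2)^(τ/t½) = (1/2)^(64/26) ≈ 0.1816.
C₀ = D/Vd = 956/166 ≈ 5.759 μg/mL.
Before the 6th dose, 5 doses have been given. Superposition: Cmin = C₀·(f + f² + … + f^5).
≈ 5.759 × (0.1816 + 0.0330 + 0.0060 + 0.0011 + 0.0002) ≈ 5.759 × 0.2219 ≈ 1.278 μg/mL.

1.3 μg/mL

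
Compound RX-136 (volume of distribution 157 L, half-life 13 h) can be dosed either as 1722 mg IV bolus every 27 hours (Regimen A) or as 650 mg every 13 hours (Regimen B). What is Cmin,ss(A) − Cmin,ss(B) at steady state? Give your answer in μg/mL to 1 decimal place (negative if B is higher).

Regimen A: f = (1/2)^(27/13) ≈ 0.2370; Cmin,ss = (1722/157)·f/(1−f) ≈ 3.407 μg/mL.
Regimen B: f = (1/2)^(13/13) ≈ 0.5000; Cmin,ss = (650/157)·f/(1−f) ≈ 4.140 μg/mL.
Difference ≈ 3.407 − 4.140 ≈ -0.733 μg/mL.

-0.7 μg/mL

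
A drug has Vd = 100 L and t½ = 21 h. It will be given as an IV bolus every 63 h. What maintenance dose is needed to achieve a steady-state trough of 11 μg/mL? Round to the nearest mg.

τ/t½ = 63/21 ≈ 3, so f = (1/2)^(63/21) ≈ 0.125000.
Cmin,ss = (D/Vd)·f/(1−f), so D = Cmin,ss·Vd·(1−f)/f.
D = 11 × 100 × (1−f)/f ≈ 11 × 100 × 7.00000 ≈ 7700.00 mg.

7700 mg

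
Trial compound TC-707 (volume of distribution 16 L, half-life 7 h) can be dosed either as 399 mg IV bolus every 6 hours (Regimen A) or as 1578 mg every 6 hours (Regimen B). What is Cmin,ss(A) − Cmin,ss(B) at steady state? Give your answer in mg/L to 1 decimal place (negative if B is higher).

-90.8 mg/L

Regimen A: f = (1/2)^(6/7) ≈ 0.5520; Cmin,ss = (399/16)·f/(1−f) ≈ 30.727 mg/L.
Regimen B: f = (1/2)^(6/7) ≈ 0.5520; Cmin,ss = (1578/16)·f/(1−f) ≈ 121.520 mg/L.
Difference ≈ 30.727 − 121.520 ≈ -90.793 mg/L.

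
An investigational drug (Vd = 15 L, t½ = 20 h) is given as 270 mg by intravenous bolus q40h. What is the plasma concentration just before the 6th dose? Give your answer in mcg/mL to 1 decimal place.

6.0 mcg/mL

f = (1/2)^(τ/t½) = (1/2)^(40/20) ≈ 0.2500.
C₀ = D/Vd = 270/15 ≈ 18.000 mcg/mL.
Before the 6th dose, 5 doses have been given. Superposition: Cmin = C₀·(f + f² + … + f^5).
≈ 18.000 × (0.2500 + 0.0625 + 0.0156 + 0.0039 + 0.0010) ≈ 18.000 × 0.3330 ≈ 5.994 mcg/mL.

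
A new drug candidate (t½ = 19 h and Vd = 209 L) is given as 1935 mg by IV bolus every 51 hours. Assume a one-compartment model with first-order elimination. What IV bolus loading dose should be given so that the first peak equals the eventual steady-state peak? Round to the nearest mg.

2292 mg

f = (1/2)^(51/19) ≈ 0.155587; accumulation ratio R = 1/(1−f) ≈ 1.18425.
Loading dose to hit Cmax,ss on first dose: D_load = D_maint·R ≈ 1935 × 1.18425 ≈ 2291.52 mg.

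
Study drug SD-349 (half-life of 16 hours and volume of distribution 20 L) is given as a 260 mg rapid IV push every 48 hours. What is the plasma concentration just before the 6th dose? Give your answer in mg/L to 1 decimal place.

f = (1/2)^(τ/t½) = (1/2)^(48/16) ≈ 0.1250.
C₀ = D/Vd = 260/20 ≈ 13.000 mg/L.
Before the 6th dose, 5 doses have been given. Superposition: Cmin = C₀·(f + f² + … + f^5).
≈ 13.000 × (0.1250 + 0.0156 + 0.0020 + 0.0002 + 0.0000) ≈ 13.000 × 0.1428 ≈ 1.856 mg/L.

1.9 mg/L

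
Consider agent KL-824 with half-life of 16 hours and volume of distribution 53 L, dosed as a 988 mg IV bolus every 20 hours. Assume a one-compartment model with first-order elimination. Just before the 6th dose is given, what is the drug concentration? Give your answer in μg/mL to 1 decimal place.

13.3 μg/mL

f = (1/2)^(τ/t½) = (1/2)^(20/16) ≈ 0.4204.
C₀ = D/Vd = 988/53 ≈ 18.642 μg/mL.
Before the 6th dose, 5 doses have been given. Superposition: Cmin = C₀·(f + f² + … + f^5).
≈ 18.642 × (0.4204 + 0.1767 + 0.0743 + 0.0312 + 0.0131) ≈ 18.642 × 0.7157 ≈ 13.342 μg/mL.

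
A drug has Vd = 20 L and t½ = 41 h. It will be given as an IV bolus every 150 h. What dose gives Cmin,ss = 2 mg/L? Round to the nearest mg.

τ/t½ = 150/41 ≈ 3.6585, so f = (1/2)^(150/41) ≈ 0.079190.
Cmin,ss = (D/Vd)·f/(1−f), so D = Cmin,ss·Vd·(1−f)/f.
D = 2 × 20 × (1−f)/f ≈ 2 × 20 × 11.62786 ≈ 465.11 mg.

465 mg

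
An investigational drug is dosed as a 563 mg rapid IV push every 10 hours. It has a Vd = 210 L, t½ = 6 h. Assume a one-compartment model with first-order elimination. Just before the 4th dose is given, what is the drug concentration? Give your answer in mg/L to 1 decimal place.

f = (1/2)^(τ/t½) = (1/2)^(10/6) ≈ 0.3150.
C₀ = D/Vd = 563/210 ≈ 2.681 mg/L.
Before the 4th dose, 3 doses have been given. Superposition: Cmin = C₀·(f + f² + … + f^3).
≈ 2.681 × (0.3150 + 0.0992 + 0.0313) ≈ 2.681 × 0.4455 ≈ 1.194 mg/L.

1.2 mg/L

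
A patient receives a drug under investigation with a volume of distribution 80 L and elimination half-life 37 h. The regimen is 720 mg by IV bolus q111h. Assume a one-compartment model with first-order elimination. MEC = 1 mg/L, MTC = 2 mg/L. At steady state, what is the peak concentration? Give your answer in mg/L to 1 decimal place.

10.3 mg/L

The dosing interval is 3 half-lives, so f = 2^(−3) = 0.125.
At steady state, R = 1/(1 − 0.125) = 8/7.
Single-dose peak C₀ = D/Vd = 720/80 = 9 mg/L.
Steady-state peak Cmax,ss = C₀·R = 9 × 8/7 ≈ 10.286 mg/L.
Peak 10.3 mg/L vs MTC 2 mg/L: exceeds toxic threshold.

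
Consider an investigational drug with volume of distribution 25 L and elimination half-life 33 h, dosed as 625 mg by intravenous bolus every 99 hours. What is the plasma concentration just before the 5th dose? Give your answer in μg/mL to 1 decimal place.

3.6 μg/mL

f = (1/2)^(τ/t½) = (1/2)^(99/33) ≈ 0.1250.
C₀ = D/Vd = 625/25 ≈ 25.000 μg/mL.
Before the 5th dose, 4 doses have been given. Superposition: Cmin = C₀·(f + f² + … + f^4).
≈ 25.000 × (0.1250 + 0.0156 + 0.0020 + 0.0002) ≈ 25.000 × 0.1428 ≈ 3.570 μg/mL.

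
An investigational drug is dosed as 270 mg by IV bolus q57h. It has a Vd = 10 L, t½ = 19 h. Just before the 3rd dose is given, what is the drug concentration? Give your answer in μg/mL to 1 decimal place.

f = (1/2)^(τ/t½) = (1/2)^(57/19) ≈ 0.1250.
C₀ = D/Vd = 270/10 ≈ 27.000 μg/mL.
Before the 3rd dose, 2 doses have been given. Superposition: Cmin = C₀·(f + f²).
≈ 27.000 × (0.1250 + 0.0156) ≈ 27.000 × 0.1406 ≈ 3.796 μg/mL.

3.8 μg/mL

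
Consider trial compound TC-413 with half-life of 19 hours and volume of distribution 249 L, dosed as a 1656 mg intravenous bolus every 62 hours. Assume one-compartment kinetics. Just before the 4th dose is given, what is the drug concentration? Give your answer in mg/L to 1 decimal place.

0.8 mg/L

f = (1/2)^(τ/t½) = (1/2)^(62/19) ≈ 0.1042.
C₀ = D/Vd = 1656/249 ≈ 6.651 mg/L.
Before the 4th dose, 3 doses have been given. Superposition: Cmin = C₀·(f + f² + … + f^3).
≈ 6.651 × (0.1042 + 0.0109 + 0.0011) ≈ 6.651 × 0.1162 ≈ 0.773 mg/L.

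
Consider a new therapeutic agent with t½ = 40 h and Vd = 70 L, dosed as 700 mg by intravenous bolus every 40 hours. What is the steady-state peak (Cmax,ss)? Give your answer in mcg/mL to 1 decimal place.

τ = 40 h = 1 half-life, so f = (1/2)^1 = 0.5.
Accumulation ratio R = 1/(1 − f) = 1/0.5 = 2/1.
Single-dose peak C₀ = D/Vd = 700/70 = 10 mcg/mL.
Steady-state peak Cmax,ss = C₀·R = 10 × 2/1 ≈ 20.000 mcg/mL.

20.0 mcg/mL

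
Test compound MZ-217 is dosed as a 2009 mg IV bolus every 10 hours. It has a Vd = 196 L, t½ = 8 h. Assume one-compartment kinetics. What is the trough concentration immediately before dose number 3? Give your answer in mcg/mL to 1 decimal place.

6.1 mcg/mL

f = (1/2)^(τ/t½) = (1/2)^(10/8) ≈ 0.4204.
C₀ = D/Vd = 2009/196 ≈ 10.250 mcg/mL.
Before the 3rd dose, 2 doses have been given. Superposition: Cmin = C₀·(f + f²).
≈ 10.250 × (0.4204 + 0.1767) ≈ 10.250 × 0.5971 ≈ 6.120 mcg/mL.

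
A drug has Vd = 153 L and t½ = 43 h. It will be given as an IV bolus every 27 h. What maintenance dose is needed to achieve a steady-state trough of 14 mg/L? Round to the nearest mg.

τ/t½ = 27/43 ≈ 0.62791, so f = (1/2)^(27/43) ≈ 0.647115.
Cmin,ss = (D/Vd)·f/(1−f), so D = Cmin,ss·Vd·(1−f)/f.
D = 14 × 153 × (1−f)/f ≈ 14 × 153 × 0.54532 ≈ 1168.08 mg.

1168 mg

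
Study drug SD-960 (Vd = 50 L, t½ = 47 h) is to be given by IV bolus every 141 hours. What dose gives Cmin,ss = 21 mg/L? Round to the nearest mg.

τ/t½ = 141/47 ≈ 3, so f = (1/2)^(141/47) ≈ 0.125000.
Cmin,ss = (D/Vd)·f/(1−f), so D = Cmin,ss·Vd·(1−f)/f.
D = 21 × 50 × (1−f)/f ≈ 21 × 50 × 7.00000 ≈ 7350.00 mg.

7350 mg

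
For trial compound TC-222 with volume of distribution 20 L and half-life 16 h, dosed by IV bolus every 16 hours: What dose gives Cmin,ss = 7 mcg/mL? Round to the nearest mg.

140 mg

τ/t½ = 16/16 ≈ 1, so f = (1/2)^(16/16) ≈ 0.500000.
Cmin,ss = (D/Vd)·f/(1−f), so D = Cmin,ss·Vd·(1−f)/f.
D = 7 × 20 × (1−f)/f ≈ 7 × 20 × 1.00000 ≈ 140.00 mg.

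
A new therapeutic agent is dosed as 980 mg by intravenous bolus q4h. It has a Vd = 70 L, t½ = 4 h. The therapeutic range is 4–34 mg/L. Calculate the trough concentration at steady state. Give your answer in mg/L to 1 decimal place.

14.0 mg/L

The dosing interval is 1 half-life, so f = 2^(−1) = 0.5.
At steady state, R = 1/(1 − 0.5) = 2/1.
Single-dose peak C₀ = D/Vd = 980/70 = 14 mg/L.
Steady-state peak Cmax,ss = C₀·R = 14 × 2/1 ≈ 28.000 mg/L.
Steady-state trough Cmin,ss = Cmax,ss·f ≈ 28.000 × 0.5 ≈ 14.000 mg/L.
Trough 14.0 mg/L vs MEC 4 mg/L: adequate.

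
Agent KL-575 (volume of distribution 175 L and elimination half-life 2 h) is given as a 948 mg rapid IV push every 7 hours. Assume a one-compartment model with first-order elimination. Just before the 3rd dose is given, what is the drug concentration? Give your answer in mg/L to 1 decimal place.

f = (1/2)^(τ/t½) = (1/2)^(7/2) ≈ 0.0884.
C₀ = D/Vd = 948/175 ≈ 5.417 mg/L.
Before the 3rd dose, 2 doses have been given. Superposition: Cmin = C₀·(f + f²).
≈ 5.417 × (0.0884 + 0.0078) ≈ 5.417 × 0.0962 ≈ 0.521 mg/L.

0.5 mg/L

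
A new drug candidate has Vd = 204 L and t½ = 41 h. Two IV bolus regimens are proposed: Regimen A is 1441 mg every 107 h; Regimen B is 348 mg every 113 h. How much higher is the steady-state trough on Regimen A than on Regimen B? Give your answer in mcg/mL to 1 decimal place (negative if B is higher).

Regimen A: f = (1/2)^(107/41) ≈ 0.1638; Cmin,ss = (1441/204)·f/(1−f) ≈ 1.384 mcg/mL.
Regimen B: f = (1/2)^(113/41) ≈ 0.1480; Cmin,ss = (348/204)·f/(1−f) ≈ 0.296 mcg/mL.
Difference ≈ 1.384 − 0.296 ≈ 1.088 mcg/mL.

1.1 mcg/mL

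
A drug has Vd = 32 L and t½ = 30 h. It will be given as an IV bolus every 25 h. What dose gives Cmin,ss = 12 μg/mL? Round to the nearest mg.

300 mg

τ/t½ = 25/30 ≈ 0.83333, so f = (1/2)^(25/30) ≈ 0.561231.
Cmin,ss = (D/Vd)·f/(1−f), so D = Cmin,ss·Vd·(1−f)/f.
D = 12 × 32 × (1−f)/f ≈ 12 × 32 × 0.78180 ≈ 300.21 mg.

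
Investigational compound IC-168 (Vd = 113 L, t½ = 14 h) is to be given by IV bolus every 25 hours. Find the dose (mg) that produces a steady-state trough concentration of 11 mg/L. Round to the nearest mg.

3043 mg

τ/t½ = 25/14 ≈ 1.7857, so f = (1/2)^(25/14) ≈ 0.290032.
Cmin,ss = (D/Vd)·f/(1−f), so D = Cmin,ss·Vd·(1−f)/f.
D = 11 × 113 × (1−f)/f ≈ 11 × 113 × 2.44790 ≈ 3042.74 mg.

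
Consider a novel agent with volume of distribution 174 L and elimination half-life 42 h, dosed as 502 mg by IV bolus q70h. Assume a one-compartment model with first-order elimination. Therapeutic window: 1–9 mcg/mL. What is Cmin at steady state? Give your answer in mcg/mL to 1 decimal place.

1.3 mcg/mL

Over one 70-h interval, 70/42 ≈ 1.6667 half-lives elapse, leaving f ≈ 0.3150 of each dose.
Accumulation ratio R = 1/(1 − f) ≈ 1/0.6850 ≈ 1.4599.
Each bolus raises the concentration by D/Vd = 502/174 ≈ 2.885 mcg/mL.
Steady-state peak Cmax,ss = C₀·R ≈ 2.885 × 1.4599 ≈ 4.212 mcg/mL.
Steady-state trough Cmin,ss = Cmax,ss·f ≈ 4.212 × 0.3150 ≈ 1.327 mcg/mL.
Trough 1.3 mcg/mL vs MEC 1 mcg/mL: adequate.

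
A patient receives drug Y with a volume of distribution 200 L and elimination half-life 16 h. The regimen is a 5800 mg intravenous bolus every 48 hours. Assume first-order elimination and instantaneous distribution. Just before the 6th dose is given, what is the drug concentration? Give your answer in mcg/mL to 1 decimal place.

4.1 mcg/mL

f = (1/2)^(τ/t½) = (1/2)^(48/16) ≈ 0.1250.
C₀ = D/Vd = 5800/200 ≈ 29.000 mcg/mL.
Before the 6th dose, 5 doses have been given. Superposition: Cmin = C₀·(f + f² + … + f^5).
≈ 29.000 × (0.1250 + 0.0156 + 0.0020 + 0.0002 + 0.0000) ≈ 29.000 × 0.1428 ≈ 4.141 mcg/mL.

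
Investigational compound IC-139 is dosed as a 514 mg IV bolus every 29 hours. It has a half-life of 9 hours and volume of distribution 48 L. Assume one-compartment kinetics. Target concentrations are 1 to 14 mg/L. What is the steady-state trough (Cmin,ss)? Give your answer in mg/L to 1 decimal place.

1.3 mg/L

Over one 29-h interval, 29/9 ≈ 3.2222 half-lives elapse, leaving f ≈ 0.1072 of each dose.
Accumulation ratio R = 1/(1 − f) ≈ 1/0.8928 ≈ 1.1201.
Each bolus raises the concentration by D/Vd = 514/48 ≈ 10.708 mg/L.
Cmax,ss = C₀/(1 − f) ≈ 10.708/0.8928 ≈ 11.994 mg/L.
Steady-state trough Cmin,ss = Cmax,ss·f ≈ 11.994 × 0.1072 ≈ 1.286 mg/L.
Trough 1.3 mg/L vs MEC 1 mg/L: adequate.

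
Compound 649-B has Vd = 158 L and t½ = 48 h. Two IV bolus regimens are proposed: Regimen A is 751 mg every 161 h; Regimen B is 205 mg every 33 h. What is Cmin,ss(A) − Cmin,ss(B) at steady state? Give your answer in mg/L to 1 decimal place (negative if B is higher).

Regimen A: f = (1/2)^(161/48) ≈ 0.0978; Cmin,ss = (751/158)·f/(1−f) ≈ 0.515 mg/L.
Regimen B: f = (1/2)^(33/48) ≈ 0.6209; Cmin,ss = (205/158)·f/(1−f) ≈ 2.125 mg/L.
Difference ≈ 0.515 − 2.125 ≈ -1.610 mg/L.

-1.6 mg/L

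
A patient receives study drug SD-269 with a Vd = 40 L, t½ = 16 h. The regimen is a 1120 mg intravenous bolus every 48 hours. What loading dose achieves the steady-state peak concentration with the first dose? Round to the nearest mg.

f = (1/2)^(48/16) ≈ 0.125000; accumulation ratio R = 1/(1−f) ≈ 1.14286.
Loading dose to hit Cmax,ss on first dose: D_load = D_maint·R ≈ 1120 × 1.14286 ≈ 1280.00 mg.

1280 mg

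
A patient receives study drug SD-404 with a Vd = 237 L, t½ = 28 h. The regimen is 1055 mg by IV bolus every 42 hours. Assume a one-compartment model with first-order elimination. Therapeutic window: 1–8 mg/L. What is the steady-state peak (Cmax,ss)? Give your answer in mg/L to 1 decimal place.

6.9 mg/L

k = ln2/t½ = ln2/28 ≈ 0.024755 h⁻¹; fraction remaining f = e^(−kτ) = e^(−0.024755×42) ≈ 0.3536.
Accumulation ratio R = 1/(1 − f) ≈ 1/0.6464 ≈ 1.5470.
Each bolus raises the concentration by D/Vd = 1055/237 ≈ 4.451 mg/L.
Steady-state peak Cmax,ss = C₀·R ≈ 4.451 × 1.5470 ≈ 6.886 mg/L.
Peak 6.9 mg/L vs MTC 8 mg/L: below toxic threshold.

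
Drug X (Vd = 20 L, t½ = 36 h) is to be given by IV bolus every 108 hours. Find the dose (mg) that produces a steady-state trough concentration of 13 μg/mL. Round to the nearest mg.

1820 mg

τ/t½ = 108/36 ≈ 3, so f = (1/2)^(108/36) ≈ 0.125000.
Cmin,ss = (D/Vd)·f/(1−f), so D = Cmin,ss·Vd·(1−f)/f.
D = 13 × 20 × (1−f)/f ≈ 13 × 20 × 7.00000 ≈ 1820.00 mg.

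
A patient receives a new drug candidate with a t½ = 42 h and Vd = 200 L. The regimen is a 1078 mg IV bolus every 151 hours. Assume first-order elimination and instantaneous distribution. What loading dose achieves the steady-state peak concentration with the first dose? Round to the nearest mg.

f = (1/2)^(151/42) ≈ 0.082742; accumulation ratio R = 1/(1−f) ≈ 1.09021.
Loading dose to hit Cmax,ss on first dose: D_load = D_maint·R ≈ 1078 × 1.09021 ≈ 1175.25 mg.

1175 mg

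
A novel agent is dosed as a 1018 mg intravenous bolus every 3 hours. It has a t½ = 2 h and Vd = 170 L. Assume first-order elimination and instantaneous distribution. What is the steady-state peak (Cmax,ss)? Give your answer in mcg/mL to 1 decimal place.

9.3 mcg/mL

k = ln2/t½ = ln2/2 ≈ 0.346574 h⁻¹; fraction remaining f = e^(−kτ) = e^(−0.346574×3) ≈ 0.3536.
At steady state, accumulation factor R = 1/(1 − e^(−kτ)) ≈ 1.5470.
Each bolus raises the concentration by D/Vd = 1018/170 ≈ 5.988 mcg/mL.
Steady-state peak Cmax,ss = C₀·R ≈ 5.988 × 1.5470 ≈ 9.263 mcg/mL.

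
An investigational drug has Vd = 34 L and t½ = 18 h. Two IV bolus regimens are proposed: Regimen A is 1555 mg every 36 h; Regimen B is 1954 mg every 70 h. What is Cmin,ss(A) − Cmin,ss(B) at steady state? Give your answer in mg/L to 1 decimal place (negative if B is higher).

Regimen A: f = (1/2)^(36/18) ≈ 0.2500; Cmin,ss = (1555/34)·f/(1−f) ≈ 15.245 mg/L.
Regimen B: f = (1/2)^(70/18) ≈ 0.0675; Cmin,ss = (1954/34)·f/(1−f) ≈ 4.160 mg/L.
Difference ≈ 15.245 − 4.160 ≈ 11.085 mg/L.

11.1 mg/L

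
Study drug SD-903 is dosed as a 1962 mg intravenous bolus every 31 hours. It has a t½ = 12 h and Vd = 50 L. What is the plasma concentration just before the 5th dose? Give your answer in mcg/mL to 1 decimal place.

f = (1/2)^(τ/t½) = (1/2)^(31/12) ≈ 0.1669.
C₀ = D/Vd = 1962/50 ≈ 39.240 mcg/mL.
Before the 5th dose, 4 doses have been given. Superposition: Cmin = C₀·(f + f² + … + f^4).
≈ 39.240 × (0.1669 + 0.0279 + 0.0046 + 0.0008) ≈ 39.240 × 0.2002 ≈ 7.856 mcg/mL.

7.9 mcg/mL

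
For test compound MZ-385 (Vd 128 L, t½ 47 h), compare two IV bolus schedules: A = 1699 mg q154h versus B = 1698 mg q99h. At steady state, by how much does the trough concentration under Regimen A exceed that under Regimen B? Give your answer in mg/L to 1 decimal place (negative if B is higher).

-2.5 mg/L

Regimen A: f = (1/2)^(154/47) ≈ 0.1032; Cmin,ss = (1699/128)·f/(1−f) ≈ 1.527 mg/L.
Regimen B: f = (1/2)^(99/47) ≈ 0.2322; Cmin,ss = (1698/128)·f/(1−f) ≈ 4.012 mg/L.
Difference ≈ 1.527 − 4.012 ≈ -2.485 mg/L.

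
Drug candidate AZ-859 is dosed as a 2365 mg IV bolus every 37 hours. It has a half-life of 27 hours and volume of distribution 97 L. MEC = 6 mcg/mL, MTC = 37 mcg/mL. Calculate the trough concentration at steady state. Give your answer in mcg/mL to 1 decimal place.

15.4 mcg/mL

k = ln2/t½ = ln2/27 ≈ 0.025672 h⁻¹; fraction remaining f = e^(−kτ) = e^(−0.025672×37) ≈ 0.3868.
Single-dose peak C₀ = D/Vd = 2365/97 ≈ 24.381 mcg/mL.
Steady-state trough Cmin,ss = C₀·f/(1−f) ≈ 24.381 × 0.3868/0.6132 ≈ 15.379 mcg/mL.
Trough 15.4 mcg/mL vs MEC 6 mcg/mL: adequate.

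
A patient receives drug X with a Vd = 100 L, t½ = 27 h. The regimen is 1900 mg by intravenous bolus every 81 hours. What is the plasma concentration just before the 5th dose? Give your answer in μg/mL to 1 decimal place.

2.7 μg/mL

f = (1/2)^(τ/t½) = (1/2)^(81/27) ≈ 0.1250.
C₀ = D/Vd = 1900/100 ≈ 19.000 μg/mL.
Before the 5th dose, 4 doses have been given. Superposition: Cmin = C₀·(f + f² + … + f^4).
≈ 19.000 × (0.1250 + 0.0156 + 0.0020 + 0.0002) ≈ 19.000 × 0.1428 ≈ 2.713 μg/mL.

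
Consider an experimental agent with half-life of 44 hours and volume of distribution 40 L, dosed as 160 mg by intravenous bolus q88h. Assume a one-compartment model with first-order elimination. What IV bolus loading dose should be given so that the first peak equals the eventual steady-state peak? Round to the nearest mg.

213 mg

f = (1/2)^(88/44) ≈ 0.250000; accumulation ratio R = 1/(1−f) ≈ 1.33333.
Loading dose to hit Cmax,ss on first dose: D_load = D_maint·R ≈ 160 × 1.33333 ≈ 213.33 mg.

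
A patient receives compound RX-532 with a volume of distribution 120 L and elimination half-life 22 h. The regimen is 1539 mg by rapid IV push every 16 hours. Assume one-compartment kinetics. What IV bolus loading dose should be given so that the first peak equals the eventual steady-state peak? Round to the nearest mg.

f = (1/2)^(16/22) ≈ 0.604045; accumulation ratio R = 1/(1−f) ≈ 2.52554.
Loading dose to hit Cmax,ss on first dose: D_load = D_maint·R ≈ 1539 × 2.52554 ≈ 3886.81 mg.

3887 mg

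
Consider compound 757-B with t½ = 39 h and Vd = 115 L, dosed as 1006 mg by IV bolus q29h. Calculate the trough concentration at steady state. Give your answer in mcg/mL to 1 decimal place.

k = ln2/t½ = ln2/39 ≈ 0.017773 h⁻¹; fraction remaining f = e^(−kτ) = e^(−0.017773×29) ≈ 0.5973.
At steady state, accumulation factor R = 1/(1 − e^(−kτ)) ≈ 2.4832.
Each bolus raises the concentration by D/Vd = 1006/115 ≈ 8.748 mcg/mL.
Steady-state peak Cmax,ss = C₀·R ≈ 8.748 × 2.4832 ≈ 21.723 mcg/mL.
Steady-state trough Cmin,ss = Cmax,ss·f ≈ 21.723 × 0.5973 ≈ 12.975 mcg/mL.

13.0 mcg/mL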